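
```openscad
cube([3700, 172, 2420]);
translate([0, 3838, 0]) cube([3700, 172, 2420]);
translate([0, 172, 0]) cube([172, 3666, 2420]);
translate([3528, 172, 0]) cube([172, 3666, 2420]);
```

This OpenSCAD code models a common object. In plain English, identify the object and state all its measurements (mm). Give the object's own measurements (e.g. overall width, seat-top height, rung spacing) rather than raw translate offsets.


The wall frame of a small rectangular building: four walls, each 2420 mm tall and 172 mm thick, enclosing a footprint 3700 mm (x) by 4010 mm (y) outside-to-outside, with no floor or roof. The front and back walls (the −y and +y sides) span the full width; the two side walls fit between them.


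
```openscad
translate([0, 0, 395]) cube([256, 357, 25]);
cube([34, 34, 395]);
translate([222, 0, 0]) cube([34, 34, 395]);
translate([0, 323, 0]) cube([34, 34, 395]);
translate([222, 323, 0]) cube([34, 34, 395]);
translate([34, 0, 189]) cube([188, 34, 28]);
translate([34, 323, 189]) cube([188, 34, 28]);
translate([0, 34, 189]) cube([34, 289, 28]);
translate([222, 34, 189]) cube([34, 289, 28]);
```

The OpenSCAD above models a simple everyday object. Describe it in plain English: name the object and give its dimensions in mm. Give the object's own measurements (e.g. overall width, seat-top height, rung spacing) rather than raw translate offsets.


A four-legged stool. The seat is a 256×357×25 mm slab whose top surface is at z = 420 mm; four square legs, each 34×34 mm in cross-section, run from the floor (z = 0) to the underside of the seat, each flush with a corner of the seat. Four stretchers, 34 mm wide and 28 mm tall, connect adjacent legs with their undersides at z = 189 mm, each running between the inner faces of the legs it joins and aligned with the legs' outer faces on the other axis.


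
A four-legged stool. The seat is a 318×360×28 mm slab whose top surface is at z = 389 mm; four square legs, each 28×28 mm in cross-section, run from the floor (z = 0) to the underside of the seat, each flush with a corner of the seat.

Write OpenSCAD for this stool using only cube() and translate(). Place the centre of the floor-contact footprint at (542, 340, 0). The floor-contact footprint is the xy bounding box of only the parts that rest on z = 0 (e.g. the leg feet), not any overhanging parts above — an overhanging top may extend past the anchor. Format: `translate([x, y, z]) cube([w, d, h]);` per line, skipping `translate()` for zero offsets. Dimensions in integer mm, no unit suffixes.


translate([383, 160, 361]) cube([318, 360, 28]);
translate([383, 160, 0]) cube([28, 28, 361]);
translate([673, 160, 0]) cube([28, 28, 361]);
translate([383, 492, 0]) cube([28, 28, 361]);
translate([673, 492, 0]) cube([28, 28, 361]);


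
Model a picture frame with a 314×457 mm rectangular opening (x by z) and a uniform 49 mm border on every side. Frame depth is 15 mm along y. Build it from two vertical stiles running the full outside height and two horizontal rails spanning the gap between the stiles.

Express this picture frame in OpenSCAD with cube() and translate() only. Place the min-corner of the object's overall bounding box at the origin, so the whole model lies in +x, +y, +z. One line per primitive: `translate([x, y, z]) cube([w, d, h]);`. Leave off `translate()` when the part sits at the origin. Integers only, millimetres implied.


cube([49, 15, 555]);
translate([363, 0, 0]) cube([49, 15, 555]);
translate([49, 0, 0]) cube([314, 15, 49]);
translate([49, 0, 506]) cube([314, 15, 49]);


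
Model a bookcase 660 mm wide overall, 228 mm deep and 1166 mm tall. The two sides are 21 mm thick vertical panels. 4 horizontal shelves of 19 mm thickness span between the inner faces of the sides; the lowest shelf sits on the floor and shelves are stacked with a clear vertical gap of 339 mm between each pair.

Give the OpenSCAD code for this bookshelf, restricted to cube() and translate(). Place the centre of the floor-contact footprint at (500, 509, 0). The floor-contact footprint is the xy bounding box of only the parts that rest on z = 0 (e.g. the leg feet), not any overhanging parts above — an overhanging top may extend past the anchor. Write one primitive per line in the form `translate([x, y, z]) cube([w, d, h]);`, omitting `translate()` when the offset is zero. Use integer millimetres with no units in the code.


translate([170, 395, 0]) cube([21, 228, 1166]);
translate([809, 395, 0]) cube([21, 228, 1166]);
translate([191, 395, 0]) cube([618, 228, 19]);
translate([191, 395, 358]) cube([618, 228, 19]);
translate([191, 395, 716]) cube([618, 228, 19]);
translate([191, 395, 1074]) cube([618, 228, 19]);


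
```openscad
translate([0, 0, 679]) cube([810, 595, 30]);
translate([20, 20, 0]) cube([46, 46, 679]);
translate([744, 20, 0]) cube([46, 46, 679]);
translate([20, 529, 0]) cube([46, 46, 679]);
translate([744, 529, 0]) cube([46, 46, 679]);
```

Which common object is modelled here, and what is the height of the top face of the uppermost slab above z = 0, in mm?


A table. The table height is 709 mm.

A 810×595×30 slab sits at z = 679 on four 46 mm square posts — a table. The top surface is at 679 + 30 = 709 mm.


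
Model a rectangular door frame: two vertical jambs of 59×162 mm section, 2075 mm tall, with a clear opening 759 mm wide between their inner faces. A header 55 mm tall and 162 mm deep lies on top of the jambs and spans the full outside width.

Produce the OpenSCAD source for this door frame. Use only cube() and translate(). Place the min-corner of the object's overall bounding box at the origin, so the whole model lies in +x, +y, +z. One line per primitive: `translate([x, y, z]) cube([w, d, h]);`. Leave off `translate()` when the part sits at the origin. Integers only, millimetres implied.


cube([59, 162, 2075]);
translate([818, 0, 0]) cube([59, 162, 2075]);
translate([0, 0, 2075]) cube([877, 162, 55]);


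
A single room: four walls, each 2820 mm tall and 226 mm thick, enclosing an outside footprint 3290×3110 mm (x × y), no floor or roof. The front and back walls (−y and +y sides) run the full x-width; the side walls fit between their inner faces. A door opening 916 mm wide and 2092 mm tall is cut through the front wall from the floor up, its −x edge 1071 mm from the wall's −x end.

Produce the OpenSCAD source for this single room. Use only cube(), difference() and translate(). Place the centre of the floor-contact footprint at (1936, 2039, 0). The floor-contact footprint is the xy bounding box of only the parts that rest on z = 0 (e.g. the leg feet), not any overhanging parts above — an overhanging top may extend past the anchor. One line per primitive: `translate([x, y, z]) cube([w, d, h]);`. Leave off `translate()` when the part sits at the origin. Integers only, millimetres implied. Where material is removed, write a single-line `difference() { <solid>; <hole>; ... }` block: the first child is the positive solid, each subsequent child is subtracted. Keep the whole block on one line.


difference() { translate([291, 484, 0]) cube([3290, 226, 2820]); translate([1362, 484, 0]) cube([916, 226, 2092]); }
translate([291, 3368, 0]) cube([3290, 226, 2820]);
translate([291, 710, 0]) cube([226, 2658, 2820]);
translate([3355, 710, 0]) cube([226, 2658, 2820]);


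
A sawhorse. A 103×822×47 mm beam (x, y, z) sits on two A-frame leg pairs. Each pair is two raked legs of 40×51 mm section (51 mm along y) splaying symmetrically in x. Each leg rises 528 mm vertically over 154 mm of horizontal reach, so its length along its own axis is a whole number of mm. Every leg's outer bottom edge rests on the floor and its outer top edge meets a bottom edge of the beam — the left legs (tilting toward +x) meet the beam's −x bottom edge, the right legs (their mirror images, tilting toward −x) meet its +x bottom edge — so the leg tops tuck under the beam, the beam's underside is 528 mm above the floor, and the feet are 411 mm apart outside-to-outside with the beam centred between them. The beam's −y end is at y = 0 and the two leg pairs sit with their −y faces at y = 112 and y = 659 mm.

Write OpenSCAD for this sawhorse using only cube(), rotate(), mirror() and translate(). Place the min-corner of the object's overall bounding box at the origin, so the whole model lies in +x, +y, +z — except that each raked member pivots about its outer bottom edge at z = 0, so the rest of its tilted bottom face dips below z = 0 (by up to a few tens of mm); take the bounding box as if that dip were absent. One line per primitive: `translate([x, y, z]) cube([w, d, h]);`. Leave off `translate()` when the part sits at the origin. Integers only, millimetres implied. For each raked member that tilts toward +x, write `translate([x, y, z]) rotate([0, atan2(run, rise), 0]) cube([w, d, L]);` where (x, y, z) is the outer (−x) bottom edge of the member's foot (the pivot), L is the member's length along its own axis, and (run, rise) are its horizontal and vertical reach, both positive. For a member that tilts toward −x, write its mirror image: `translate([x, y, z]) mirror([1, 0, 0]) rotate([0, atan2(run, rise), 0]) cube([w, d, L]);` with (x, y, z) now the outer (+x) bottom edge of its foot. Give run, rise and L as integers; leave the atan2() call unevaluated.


translate([154, 0, 528]) cube([103, 822, 47]);
translate([0, 112, 0]) rotate([0, atan2(154, 528), 0]) cube([40, 51, 550]);
translate([411, 112, 0]) mirror([1, 0, 0]) rotate([0, atan2(154, 528), 0]) cube([40, 51, 550]);
translate([0, 659, 0]) rotate([0, atan2(154, 528), 0]) cube([40, 51, 550]);
translate([411, 659, 0]) mirror([1, 0, 0]) rotate([0, atan2(154, 528), 0]) cube([40, 51, 550]);


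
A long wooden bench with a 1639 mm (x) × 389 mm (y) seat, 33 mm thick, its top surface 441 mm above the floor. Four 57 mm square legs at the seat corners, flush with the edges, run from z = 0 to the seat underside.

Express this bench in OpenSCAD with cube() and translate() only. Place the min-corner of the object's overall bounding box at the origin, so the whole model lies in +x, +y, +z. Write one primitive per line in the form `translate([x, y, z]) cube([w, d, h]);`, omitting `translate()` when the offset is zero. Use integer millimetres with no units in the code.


// leg_h = 441 − 33 = 408
translate([0, 0, 408]) cube([1639, 389, 33]);
cube([57, 57, 408]);
translate([0, 332, 0]) cube([57, 57, 408]);
translate([1582, 0, 0]) cube([57, 57, 408]);
translate([1582, 332, 0]) cube([57, 57, 408]);


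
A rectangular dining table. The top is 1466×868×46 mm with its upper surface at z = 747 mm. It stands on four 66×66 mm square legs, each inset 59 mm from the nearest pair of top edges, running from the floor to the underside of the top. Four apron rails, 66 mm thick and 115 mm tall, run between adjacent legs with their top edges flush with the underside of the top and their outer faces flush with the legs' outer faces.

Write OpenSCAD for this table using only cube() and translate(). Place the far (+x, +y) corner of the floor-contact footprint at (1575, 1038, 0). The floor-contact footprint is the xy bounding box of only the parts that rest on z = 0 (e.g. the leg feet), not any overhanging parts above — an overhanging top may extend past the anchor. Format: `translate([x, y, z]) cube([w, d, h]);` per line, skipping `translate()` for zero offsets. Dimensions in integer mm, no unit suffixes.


translate([168, 229, 701]) cube([1466, 868, 46]);
translate([227, 288, 0]) cube([66, 66, 701]);
translate([1509, 288, 0]) cube([66, 66, 701]);
translate([227, 972, 0]) cube([66, 66, 701]);
translate([1509, 972, 0]) cube([66, 66, 701]);
translate([293, 288, 586]) cube([1216, 66, 115]);
translate([293, 972, 586]) cube([1216, 66, 115]);
translate([227, 354, 586]) cube([66, 618, 115]);
translate([1509, 354, 586]) cube([66, 618, 115]);


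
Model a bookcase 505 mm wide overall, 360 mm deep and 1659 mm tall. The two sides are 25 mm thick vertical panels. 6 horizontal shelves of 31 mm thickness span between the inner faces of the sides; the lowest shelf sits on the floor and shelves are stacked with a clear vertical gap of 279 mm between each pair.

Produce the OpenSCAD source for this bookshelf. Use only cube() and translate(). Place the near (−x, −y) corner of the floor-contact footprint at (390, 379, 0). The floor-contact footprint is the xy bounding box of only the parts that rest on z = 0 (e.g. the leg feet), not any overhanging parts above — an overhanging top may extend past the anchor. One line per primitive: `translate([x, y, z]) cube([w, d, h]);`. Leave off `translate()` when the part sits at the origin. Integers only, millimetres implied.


translate([390, 379, 0]) cube([25, 360, 1659]);
translate([870, 379, 0]) cube([25, 360, 1659]);
translate([415, 379, 0]) cube([455, 360, 31]);
translate([415, 379, 310]) cube([455, 360, 31]);
translate([415, 379, 620]) cube([455, 360, 31]);
translate([415, 379, 930]) cube([455, 360, 31]);
translate([415, 379, 1240]) cube([455, 360, 31]);
translate([415, 379, 1550]) cube([455, 360, 31]);


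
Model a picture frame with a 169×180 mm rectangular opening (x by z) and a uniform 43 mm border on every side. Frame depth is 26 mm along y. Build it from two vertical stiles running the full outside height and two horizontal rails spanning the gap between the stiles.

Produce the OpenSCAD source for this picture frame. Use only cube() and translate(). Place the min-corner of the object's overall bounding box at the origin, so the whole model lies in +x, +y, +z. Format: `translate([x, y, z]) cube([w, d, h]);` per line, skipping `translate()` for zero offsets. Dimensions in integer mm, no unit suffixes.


cube([43, 26, 266]);
translate([212, 0, 0]) cube([43, 26, 266]);
translate([43, 0, 0]) cube([169, 26, 43]);
translate([43, 0, 223]) cube([169, 26, 43]);


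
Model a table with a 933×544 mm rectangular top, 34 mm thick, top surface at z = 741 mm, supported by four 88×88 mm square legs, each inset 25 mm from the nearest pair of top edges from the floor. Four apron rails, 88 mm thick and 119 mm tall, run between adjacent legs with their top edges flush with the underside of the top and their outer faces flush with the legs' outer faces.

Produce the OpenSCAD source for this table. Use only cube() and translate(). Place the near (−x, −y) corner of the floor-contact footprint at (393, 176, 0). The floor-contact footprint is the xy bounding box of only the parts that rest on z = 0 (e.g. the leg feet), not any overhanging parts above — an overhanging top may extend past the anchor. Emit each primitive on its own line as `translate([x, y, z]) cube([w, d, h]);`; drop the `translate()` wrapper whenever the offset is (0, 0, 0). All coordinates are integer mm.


// leg_h = 741 - 34 = 707
// apron z = 707 - 119 = 588
translate([368, 151, 707]) cube([933, 544, 34]);
translate([393, 176, 0]) cube([88, 88, 707]);
translate([1188, 176, 0]) cube([88, 88, 707]);
translate([393, 582, 0]) cube([88, 88, 707]);
translate([1188, 582, 0]) cube([88, 88, 707]);
translate([481, 176, 588]) cube([707, 88, 119]);
translate([481, 582, 588]) cube([707, 88, 119]);
translate([393, 264, 588]) cube([88, 318, 119]);
translate([1188, 264, 588]) cube([88, 318, 119]);


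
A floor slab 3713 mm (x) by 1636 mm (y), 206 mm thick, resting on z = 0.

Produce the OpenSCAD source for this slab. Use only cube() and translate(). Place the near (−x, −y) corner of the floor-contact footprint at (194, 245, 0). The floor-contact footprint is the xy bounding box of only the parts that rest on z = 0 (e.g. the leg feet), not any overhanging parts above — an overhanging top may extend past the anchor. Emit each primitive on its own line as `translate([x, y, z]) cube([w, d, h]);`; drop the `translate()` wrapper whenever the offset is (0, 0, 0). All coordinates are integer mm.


translate([194, 245, 0]) cube([3713, 1636, 206]);


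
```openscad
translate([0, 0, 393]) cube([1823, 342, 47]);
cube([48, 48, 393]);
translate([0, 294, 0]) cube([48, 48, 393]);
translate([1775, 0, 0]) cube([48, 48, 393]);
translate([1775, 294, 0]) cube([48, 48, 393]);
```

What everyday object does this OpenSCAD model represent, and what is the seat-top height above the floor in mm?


A bench. The seat-top height is 440 mm.

A long slab on four corner posts — a bench. The slab sits at z = 393 with thickness 47, so the top is 393 + 47 = 440 mm.


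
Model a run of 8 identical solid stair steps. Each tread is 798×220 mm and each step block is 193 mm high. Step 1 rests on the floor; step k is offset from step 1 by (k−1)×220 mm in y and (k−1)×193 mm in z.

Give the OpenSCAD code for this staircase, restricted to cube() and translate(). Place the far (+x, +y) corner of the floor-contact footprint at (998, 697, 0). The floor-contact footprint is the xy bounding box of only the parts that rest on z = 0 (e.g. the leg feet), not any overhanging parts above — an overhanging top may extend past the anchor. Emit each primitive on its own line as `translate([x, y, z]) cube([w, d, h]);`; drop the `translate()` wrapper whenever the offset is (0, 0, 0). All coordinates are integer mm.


translate([200, 477, 0]) cube([798, 220, 193]);
translate([200, 697, 193]) cube([798, 220, 193]);
translate([200, 917, 386]) cube([798, 220, 193]);
translate([200, 1137, 579]) cube([798, 220, 193]);
translate([200, 1357, 772]) cube([798, 220, 193]);
translate([200, 1577, 965]) cube([798, 220, 193]);
translate([200, 1797, 1158]) cube([798, 220, 193]);
translate([200, 2017, 1351]) cube([798, 220, 193]);


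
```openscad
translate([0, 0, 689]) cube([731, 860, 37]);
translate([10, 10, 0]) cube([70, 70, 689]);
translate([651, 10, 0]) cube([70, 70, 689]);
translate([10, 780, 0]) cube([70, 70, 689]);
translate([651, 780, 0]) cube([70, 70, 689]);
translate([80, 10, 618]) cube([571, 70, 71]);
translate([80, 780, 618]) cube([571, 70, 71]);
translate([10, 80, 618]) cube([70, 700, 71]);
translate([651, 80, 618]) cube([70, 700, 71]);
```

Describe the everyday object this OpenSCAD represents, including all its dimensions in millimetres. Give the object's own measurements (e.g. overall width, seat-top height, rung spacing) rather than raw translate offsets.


A table: top 731 mm (x) × 860 mm (y), 37 mm thick, upper face at z = 726 mm, on four 70×70 mm square legs, each inset 10 mm from the nearest pair of top edges from z = 0 to the bottom of the top. Four apron rails, 70 mm thick and 71 mm tall, run between adjacent legs with their top edges flush with the underside of the top and their outer faces flush with the legs' outer faces.


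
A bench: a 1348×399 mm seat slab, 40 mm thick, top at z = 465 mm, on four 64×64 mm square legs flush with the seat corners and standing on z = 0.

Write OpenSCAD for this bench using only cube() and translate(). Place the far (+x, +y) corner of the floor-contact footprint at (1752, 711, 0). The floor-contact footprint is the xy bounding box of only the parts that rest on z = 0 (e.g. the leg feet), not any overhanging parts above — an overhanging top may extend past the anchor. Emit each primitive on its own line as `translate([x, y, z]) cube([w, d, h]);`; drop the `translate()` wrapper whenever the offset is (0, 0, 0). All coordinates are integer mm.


translate([404, 312, 425]) cube([1348, 399, 40]);
translate([404, 312, 0]) cube([64, 64, 425]);
translate([404, 647, 0]) cube([64, 64, 425]);
translate([1688, 312, 0]) cube([64, 64, 425]);
translate([1688, 647, 0]) cube([64, 64, 425]);


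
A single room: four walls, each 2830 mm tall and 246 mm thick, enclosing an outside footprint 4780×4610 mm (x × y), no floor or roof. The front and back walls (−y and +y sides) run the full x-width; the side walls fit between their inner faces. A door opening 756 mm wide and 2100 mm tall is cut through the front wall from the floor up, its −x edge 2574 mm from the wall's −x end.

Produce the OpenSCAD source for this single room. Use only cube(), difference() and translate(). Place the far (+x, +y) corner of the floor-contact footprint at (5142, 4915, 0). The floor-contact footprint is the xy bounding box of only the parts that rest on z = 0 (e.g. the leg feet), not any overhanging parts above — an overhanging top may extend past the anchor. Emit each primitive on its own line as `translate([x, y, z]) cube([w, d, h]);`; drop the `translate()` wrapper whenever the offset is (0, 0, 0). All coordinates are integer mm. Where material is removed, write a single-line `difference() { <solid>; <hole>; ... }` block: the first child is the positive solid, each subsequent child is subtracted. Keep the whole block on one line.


difference() { translate([362, 305, 0]) cube([4780, 246, 2830]); translate([2936, 305, 0]) cube([756, 246, 2100]); }
translate([362, 4669, 0]) cube([4780, 246, 2830]);
translate([362, 551, 0]) cube([246, 4118, 2830]);
translate([4896, 551, 0]) cube([246, 4118, 2830]);


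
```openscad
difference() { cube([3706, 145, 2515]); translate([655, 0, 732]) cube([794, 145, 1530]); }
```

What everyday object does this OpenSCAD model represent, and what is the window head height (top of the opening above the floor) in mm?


A wall with a window opening. The window head height is 2262 mm.

A wall with a rectangular opening subtracted — a window. Sill at z = 732, opening 1530 mm tall, so the head is at 732 + 1530 = 2262 mm.


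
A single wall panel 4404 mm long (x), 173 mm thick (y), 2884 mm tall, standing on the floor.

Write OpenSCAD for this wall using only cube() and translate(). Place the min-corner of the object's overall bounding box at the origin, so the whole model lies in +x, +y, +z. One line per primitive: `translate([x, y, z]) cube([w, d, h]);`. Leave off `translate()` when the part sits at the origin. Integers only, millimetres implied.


cube([4404, 173, 2884]);


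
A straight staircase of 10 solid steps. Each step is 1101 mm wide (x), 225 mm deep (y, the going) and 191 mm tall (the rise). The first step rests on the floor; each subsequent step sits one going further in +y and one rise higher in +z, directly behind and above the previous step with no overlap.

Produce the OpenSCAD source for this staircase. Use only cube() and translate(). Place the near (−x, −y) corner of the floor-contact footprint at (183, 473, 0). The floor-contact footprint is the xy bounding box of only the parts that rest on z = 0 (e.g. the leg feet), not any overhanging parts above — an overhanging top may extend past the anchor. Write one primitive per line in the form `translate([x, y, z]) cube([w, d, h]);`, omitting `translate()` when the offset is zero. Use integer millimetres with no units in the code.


translate([183, 473, 0]) cube([1101, 225, 191]);
translate([183, 698, 191]) cube([1101, 225, 191]);
translate([183, 923, 382]) cube([1101, 225, 191]);
translate([183, 1148, 573]) cube([1101, 225, 191]);
translate([183, 1373, 764]) cube([1101, 225, 191]);
translate([183, 1598, 955]) cube([1101, 225, 191]);
translate([183, 1823, 1146]) cube([1101, 225, 191]);
translate([183, 2048, 1337]) cube([1101, 225, 191]);
translate([183, 2273, 1528]) cube([1101, 225, 191]);
translate([183, 2498, 1719]) cube([1101, 225, 191]);


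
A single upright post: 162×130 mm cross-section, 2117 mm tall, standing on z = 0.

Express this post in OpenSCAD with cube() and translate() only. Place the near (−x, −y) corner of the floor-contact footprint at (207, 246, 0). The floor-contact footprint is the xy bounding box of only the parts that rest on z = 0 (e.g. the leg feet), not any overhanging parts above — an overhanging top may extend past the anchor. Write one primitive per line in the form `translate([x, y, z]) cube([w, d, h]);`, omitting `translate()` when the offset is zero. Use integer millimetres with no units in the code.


translate([207, 246, 0]) cube([162, 130, 2117]);


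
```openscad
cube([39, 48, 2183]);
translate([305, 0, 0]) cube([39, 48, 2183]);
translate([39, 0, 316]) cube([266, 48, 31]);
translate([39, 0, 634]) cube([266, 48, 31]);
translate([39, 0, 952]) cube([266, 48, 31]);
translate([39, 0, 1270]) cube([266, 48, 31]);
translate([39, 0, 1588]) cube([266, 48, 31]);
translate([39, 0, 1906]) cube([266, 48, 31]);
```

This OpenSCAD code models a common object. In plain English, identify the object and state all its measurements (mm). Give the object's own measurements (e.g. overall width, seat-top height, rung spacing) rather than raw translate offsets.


A straight ladder. Two 39×48 mm vertical rails, 2183 mm tall, stand 344 mm apart (outside-to-outside) with their front faces coplanar on the −y side. 6 rungs, each 48 mm deep and 31 mm tall, span between the inner faces of the rails, front faces flush with the rails. The lowest rung's underside is at z = 316 mm and rungs are spaced 318 mm apart (underside to underside).


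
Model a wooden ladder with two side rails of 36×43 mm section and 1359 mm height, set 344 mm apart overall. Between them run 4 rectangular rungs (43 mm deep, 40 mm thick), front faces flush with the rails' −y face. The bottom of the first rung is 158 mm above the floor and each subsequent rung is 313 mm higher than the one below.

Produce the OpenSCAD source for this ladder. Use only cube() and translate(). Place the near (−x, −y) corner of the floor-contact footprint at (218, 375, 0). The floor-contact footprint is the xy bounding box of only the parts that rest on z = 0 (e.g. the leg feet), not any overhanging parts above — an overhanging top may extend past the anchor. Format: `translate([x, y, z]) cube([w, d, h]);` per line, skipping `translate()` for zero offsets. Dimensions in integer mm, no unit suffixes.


translate([218, 375, 0]) cube([36, 43, 1359]);
translate([526, 375, 0]) cube([36, 43, 1359]);
translate([254, 375, 158]) cube([272, 43, 40]);
translate([254, 375, 471]) cube([272, 43, 40]);
translate([254, 375, 784]) cube([272, 43, 40]);
translate([254, 375, 1097]) cube([272, 43, 40]);


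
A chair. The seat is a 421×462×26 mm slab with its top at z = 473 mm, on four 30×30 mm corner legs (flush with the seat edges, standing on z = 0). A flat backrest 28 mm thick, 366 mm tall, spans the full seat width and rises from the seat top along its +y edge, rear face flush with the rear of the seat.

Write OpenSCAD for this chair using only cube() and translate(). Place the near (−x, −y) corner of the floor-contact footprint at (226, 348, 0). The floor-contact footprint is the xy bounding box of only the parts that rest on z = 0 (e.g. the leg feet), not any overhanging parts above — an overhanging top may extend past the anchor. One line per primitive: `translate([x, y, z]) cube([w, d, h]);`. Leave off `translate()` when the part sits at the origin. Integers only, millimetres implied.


translate([226, 348, 447]) cube([421, 462, 26]);
translate([226, 348, 0]) cube([30, 30, 447]);
translate([617, 348, 0]) cube([30, 30, 447]);
translate([226, 780, 0]) cube([30, 30, 447]);
translate([617, 780, 0]) cube([30, 30, 447]);
translate([226, 782, 473]) cube([421, 28, 366]);


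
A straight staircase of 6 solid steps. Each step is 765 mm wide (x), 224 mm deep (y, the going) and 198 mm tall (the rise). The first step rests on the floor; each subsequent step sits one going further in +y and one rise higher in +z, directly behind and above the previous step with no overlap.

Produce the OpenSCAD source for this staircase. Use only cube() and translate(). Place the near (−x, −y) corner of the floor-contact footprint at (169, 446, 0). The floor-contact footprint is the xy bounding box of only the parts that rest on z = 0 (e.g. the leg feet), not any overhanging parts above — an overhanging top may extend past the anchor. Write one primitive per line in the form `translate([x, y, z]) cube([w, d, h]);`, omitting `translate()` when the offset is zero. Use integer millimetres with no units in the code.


translate([169, 446, 0]) cube([765, 224, 198]);
translate([169, 670, 198]) cube([765, 224, 198]);
translate([169, 894, 396]) cube([765, 224, 198]);
translate([169, 1118, 594]) cube([765, 224, 198]);
translate([169, 1342, 792]) cube([765, 224, 198]);
translate([169, 1566, 990]) cube([765, 224, 198]);


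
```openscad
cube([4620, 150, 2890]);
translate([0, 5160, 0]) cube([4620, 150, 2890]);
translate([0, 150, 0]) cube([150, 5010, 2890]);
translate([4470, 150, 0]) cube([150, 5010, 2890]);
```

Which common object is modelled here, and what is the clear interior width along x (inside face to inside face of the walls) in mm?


A house (or room) frame. The interior width is 4320 mm.

Four 2890 mm walls enclosing a rectangle with no floor or roof — a room or house frame. Outside width is 4620 mm and wall thickness is 150 mm, so the interior width is 4620 − 2 × 150 = 4320 mm.


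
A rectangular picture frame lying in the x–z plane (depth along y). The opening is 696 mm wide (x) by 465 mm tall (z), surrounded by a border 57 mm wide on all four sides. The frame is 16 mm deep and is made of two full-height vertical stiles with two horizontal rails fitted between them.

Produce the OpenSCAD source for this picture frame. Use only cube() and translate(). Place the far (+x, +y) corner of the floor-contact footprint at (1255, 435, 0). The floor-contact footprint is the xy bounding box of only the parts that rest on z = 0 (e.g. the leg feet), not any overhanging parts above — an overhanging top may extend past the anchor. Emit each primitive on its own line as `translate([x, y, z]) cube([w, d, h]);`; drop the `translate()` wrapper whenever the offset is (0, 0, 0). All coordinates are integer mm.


translate([445, 419, 0]) cube([57, 16, 579]);
translate([1198, 419, 0]) cube([57, 16, 579]);
translate([502, 419, 0]) cube([696, 16, 57]);
translate([502, 419, 522]) cube([696, 16, 57]);


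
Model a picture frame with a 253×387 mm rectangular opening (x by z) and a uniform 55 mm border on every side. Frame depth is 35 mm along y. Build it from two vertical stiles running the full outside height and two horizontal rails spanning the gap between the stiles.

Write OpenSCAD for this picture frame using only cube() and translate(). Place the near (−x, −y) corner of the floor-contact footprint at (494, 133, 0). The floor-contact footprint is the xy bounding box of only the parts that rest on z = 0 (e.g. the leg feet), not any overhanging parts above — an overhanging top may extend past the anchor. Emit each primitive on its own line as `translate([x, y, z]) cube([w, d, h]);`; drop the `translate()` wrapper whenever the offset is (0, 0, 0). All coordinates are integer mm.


translate([494, 133, 0]) cube([55, 35, 497]);
translate([802, 133, 0]) cube([55, 35, 497]);
translate([549, 133, 0]) cube([253, 35, 55]);
translate([549, 133, 442]) cube([253, 35, 55]);


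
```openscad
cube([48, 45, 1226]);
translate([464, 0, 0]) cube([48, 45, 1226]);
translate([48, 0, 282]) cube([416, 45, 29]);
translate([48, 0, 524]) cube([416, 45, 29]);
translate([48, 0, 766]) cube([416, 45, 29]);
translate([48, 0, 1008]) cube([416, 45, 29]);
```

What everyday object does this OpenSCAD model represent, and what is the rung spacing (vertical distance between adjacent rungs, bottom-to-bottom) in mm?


A ladder. The rung spacing is 242 mm.

Two tall 48×45 posts with 4 short bars between them — a ladder. Adjacent rungs sit at z = 282 and z = 524, so the spacing is 524 − 282 = 242 mm.


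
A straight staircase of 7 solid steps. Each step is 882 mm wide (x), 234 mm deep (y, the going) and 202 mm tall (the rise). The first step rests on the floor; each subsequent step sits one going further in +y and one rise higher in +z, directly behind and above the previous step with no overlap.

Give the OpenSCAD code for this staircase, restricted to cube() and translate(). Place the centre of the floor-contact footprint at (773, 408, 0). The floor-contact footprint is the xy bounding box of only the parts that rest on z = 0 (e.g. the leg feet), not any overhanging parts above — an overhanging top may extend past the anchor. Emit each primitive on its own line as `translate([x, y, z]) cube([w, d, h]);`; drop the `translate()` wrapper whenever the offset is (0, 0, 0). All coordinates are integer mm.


translate([332, 291, 0]) cube([882, 234, 202]);
translate([332, 525, 202]) cube([882, 234, 202]);
translate([332, 759, 404]) cube([882, 234, 202]);
translate([332, 993, 606]) cube([882, 234, 202]);
translate([332, 1227, 808]) cube([882, 234, 202]);
translate([332, 1461, 1010]) cube([882, 234, 202]);
translate([332, 1695, 1212]) cube([882, 234, 202]);


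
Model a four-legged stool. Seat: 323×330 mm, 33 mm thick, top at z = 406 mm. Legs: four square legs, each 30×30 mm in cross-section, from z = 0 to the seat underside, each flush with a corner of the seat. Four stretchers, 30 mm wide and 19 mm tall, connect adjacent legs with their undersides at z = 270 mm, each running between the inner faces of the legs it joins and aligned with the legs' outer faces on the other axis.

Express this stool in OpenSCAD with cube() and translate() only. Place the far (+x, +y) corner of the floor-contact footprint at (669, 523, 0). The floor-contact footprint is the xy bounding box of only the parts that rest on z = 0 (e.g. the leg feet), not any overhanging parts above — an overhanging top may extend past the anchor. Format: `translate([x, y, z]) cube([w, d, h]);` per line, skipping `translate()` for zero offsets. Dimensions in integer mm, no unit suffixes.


translate([346, 193, 373]) cube([323, 330, 33]);
translate([346, 193, 0]) cube([30, 30, 373]);
translate([639, 193, 0]) cube([30, 30, 373]);
translate([346, 493, 0]) cube([30, 30, 373]);
translate([639, 493, 0]) cube([30, 30, 373]);
translate([376, 193, 270]) cube([263, 30, 19]);
translate([376, 493, 270]) cube([263, 30, 19]);
translate([346, 223, 270]) cube([30, 270, 19]);
translate([639, 223, 270]) cube([30, 270, 19]);


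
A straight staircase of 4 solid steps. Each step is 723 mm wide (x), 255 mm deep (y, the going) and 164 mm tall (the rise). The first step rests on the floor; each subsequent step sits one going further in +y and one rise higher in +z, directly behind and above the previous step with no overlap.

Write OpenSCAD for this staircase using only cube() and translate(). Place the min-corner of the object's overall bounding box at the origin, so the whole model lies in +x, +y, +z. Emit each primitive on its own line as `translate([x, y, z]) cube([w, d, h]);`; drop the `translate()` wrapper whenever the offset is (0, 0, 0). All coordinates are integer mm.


cube([723, 255, 164]);
translate([0, 255, 164]) cube([723, 255, 164]);
translate([0, 510, 328]) cube([723, 255, 164]);
translate([0, 765, 492]) cube([723, 255, 164]);


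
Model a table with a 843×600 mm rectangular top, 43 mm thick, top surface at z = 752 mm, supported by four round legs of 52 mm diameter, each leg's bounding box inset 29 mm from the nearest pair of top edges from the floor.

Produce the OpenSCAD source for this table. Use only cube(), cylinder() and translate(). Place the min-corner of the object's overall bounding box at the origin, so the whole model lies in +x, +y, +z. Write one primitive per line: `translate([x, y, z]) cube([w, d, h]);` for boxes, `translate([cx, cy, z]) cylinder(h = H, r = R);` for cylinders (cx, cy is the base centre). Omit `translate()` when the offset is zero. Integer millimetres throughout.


// leg_h = 752 - 43 = 709
translate([0, 0, 709]) cube([843, 600, 43]);
translate([55, 55, 0]) cylinder(h = 709, r = 26);
translate([788, 55, 0]) cylinder(h = 709, r = 26);
translate([55, 545, 0]) cylinder(h = 709, r = 26);
translate([788, 545, 0]) cylinder(h = 709, r = 26);


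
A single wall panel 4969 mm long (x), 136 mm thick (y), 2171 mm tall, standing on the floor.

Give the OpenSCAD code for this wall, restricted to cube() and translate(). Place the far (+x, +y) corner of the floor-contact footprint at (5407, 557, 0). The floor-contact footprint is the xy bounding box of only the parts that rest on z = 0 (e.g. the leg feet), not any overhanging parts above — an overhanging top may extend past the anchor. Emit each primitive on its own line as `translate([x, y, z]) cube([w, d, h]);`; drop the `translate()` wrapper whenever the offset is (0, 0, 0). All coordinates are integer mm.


translate([438, 421, 0]) cube([4969, 136, 2171]);


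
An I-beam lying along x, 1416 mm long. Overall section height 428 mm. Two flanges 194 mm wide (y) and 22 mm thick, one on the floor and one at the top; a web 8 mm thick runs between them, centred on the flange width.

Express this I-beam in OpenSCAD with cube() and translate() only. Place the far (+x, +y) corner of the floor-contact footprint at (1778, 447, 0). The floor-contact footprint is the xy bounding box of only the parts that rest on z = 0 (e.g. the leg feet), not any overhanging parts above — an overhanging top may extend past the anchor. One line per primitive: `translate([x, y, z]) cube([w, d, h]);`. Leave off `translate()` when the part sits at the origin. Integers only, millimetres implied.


translate([362, 253, 0]) cube([1416, 194, 22]);
translate([362, 346, 22]) cube([1416, 8, 384]);
translate([362, 253, 406]) cube([1416, 194, 22]);


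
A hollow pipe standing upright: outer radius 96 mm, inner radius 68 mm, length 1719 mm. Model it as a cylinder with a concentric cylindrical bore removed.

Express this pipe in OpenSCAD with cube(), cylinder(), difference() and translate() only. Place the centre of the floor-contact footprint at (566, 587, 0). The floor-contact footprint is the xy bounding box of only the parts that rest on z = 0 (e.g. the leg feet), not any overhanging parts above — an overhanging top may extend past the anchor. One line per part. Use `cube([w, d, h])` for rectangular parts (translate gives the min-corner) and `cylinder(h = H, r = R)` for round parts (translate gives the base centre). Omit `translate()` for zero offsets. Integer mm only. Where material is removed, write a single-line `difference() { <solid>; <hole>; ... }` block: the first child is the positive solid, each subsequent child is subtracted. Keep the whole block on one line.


difference() { translate([566, 587, 0]) cylinder(h = 1719, r = 96); translate([566, 587, 0]) cylinder(h = 1719, r = 68); }


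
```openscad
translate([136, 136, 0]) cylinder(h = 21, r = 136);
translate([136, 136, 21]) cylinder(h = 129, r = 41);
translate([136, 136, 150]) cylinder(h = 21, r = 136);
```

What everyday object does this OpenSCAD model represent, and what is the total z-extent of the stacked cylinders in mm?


A spool. The overall height is 171 mm.

Three coaxial cylinders, large–small–large — a spool. Two 21 mm flanges and a 129 mm core give 21 + 129 + 21 = 171 mm.


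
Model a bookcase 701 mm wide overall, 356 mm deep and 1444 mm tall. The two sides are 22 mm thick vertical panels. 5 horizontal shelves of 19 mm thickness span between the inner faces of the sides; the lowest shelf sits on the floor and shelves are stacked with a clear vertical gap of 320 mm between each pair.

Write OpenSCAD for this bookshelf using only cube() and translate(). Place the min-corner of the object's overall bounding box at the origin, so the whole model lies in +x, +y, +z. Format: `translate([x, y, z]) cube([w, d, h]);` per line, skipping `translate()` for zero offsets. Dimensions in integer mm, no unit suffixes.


cube([22, 356, 1444]);
translate([679, 0, 0]) cube([22, 356, 1444]);
translate([22, 0, 0]) cube([657, 356, 19]);
translate([22, 0, 339]) cube([657, 356, 19]);
translate([22, 0, 678]) cube([657, 356, 19]);
translate([22, 0, 1017]) cube([657, 356, 19]);
translate([22, 0, 1356]) cube([657, 356, 19]);


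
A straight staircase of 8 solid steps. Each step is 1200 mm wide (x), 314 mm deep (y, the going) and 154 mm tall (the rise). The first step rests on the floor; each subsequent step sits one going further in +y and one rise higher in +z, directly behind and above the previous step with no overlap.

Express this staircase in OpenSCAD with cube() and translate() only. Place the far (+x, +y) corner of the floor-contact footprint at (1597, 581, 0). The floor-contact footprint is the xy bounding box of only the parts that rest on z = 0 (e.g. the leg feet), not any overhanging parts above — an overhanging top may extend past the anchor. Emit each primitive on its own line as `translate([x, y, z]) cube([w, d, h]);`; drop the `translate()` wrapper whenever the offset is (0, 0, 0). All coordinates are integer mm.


translate([397, 267, 0]) cube([1200, 314, 154]);
translate([397, 581, 154]) cube([1200, 314, 154]);
translate([397, 895, 308]) cube([1200, 314, 154]);
translate([397, 1209, 462]) cube([1200, 314, 154]);
translate([397, 1523, 616]) cube([1200, 314, 154]);
translate([397, 1837, 770]) cube([1200, 314, 154]);
translate([397, 2151, 924]) cube([1200, 314, 154]);
translate([397, 2465, 1078]) cube([1200, 314, 154]);
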